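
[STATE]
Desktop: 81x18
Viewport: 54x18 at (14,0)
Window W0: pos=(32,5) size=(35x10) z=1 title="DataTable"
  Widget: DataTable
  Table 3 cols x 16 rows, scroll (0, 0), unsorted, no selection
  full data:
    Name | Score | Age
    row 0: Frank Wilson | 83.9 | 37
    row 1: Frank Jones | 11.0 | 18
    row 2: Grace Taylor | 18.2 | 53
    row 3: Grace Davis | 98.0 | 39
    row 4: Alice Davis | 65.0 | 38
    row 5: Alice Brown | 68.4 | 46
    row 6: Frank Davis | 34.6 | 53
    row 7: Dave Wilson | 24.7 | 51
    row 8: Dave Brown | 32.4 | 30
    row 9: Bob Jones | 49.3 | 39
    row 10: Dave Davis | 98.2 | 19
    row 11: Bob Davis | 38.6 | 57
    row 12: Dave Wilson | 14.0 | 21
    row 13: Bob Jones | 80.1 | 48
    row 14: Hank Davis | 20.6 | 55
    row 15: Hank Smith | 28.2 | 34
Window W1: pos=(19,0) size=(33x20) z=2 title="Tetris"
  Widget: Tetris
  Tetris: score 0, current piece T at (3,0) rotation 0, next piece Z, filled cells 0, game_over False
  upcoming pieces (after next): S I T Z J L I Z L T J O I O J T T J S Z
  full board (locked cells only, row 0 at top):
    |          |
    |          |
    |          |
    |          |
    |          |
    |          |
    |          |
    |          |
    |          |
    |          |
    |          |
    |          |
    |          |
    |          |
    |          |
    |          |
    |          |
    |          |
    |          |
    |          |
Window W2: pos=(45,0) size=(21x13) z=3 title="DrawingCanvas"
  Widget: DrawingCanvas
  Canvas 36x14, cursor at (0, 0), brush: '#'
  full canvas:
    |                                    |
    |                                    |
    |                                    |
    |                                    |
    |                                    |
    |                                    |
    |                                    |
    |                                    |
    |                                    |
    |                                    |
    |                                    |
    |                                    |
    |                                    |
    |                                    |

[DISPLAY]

     ┏━━━━━━━━━━━━━━━━━━━━━━━━━┏━━━━━━━━━━━━━━━━━━━┓  
     ┃ Tetris                  ┃ DrawingCanvas     ┃  
     ┠─────────────────────────┠───────────────────┨  
     ┃          │Next:         ┃+                  ┃  
     ┃          │▓▓            ┃                   ┃  
     ┃          │ ▓▓           ┃                   ┃┓ 
     ┃          │              ┃                   ┃┃ 
     ┃          │              ┃                   ┃┨ 
     ┃          │              ┃                   ┃┃ 
     ┃          │Score:        ┃                   ┃┃ 
     ┃          │0             ┃                   ┃┃ 
     ┃          │              ┃                   ┃┃ 
     ┃          │              ┗━━━━━━━━━━━━━━━━━━━┛┃ 
     ┃          │                    ┃39            ┃ 
     ┃          │                    ┃━━━━━━━━━━━━━━┛ 
     ┃          │                    ┃                
     ┃          │                    ┃                
     ┃          │                    ┃                


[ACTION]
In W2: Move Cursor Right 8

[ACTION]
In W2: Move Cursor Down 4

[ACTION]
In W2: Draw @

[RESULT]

     ┏━━━━━━━━━━━━━━━━━━━━━━━━━┏━━━━━━━━━━━━━━━━━━━┓  
     ┃ Tetris                  ┃ DrawingCanvas     ┃  
     ┠─────────────────────────┠───────────────────┨  
     ┃          │Next:         ┃                   ┃  
     ┃          │▓▓            ┃                   ┃  
     ┃          │ ▓▓           ┃                   ┃┓ 
     ┃          │              ┃                   ┃┃ 
     ┃          │              ┃        @          ┃┨ 
     ┃          │              ┃                   ┃┃ 
     ┃          │Score:        ┃                   ┃┃ 
     ┃          │0             ┃                   ┃┃ 
     ┃          │              ┃                   ┃┃ 
     ┃          │              ┗━━━━━━━━━━━━━━━━━━━┛┃ 
     ┃          │                    ┃39            ┃ 
     ┃          │                    ┃━━━━━━━━━━━━━━┛ 
     ┃          │                    ┃                
     ┃          │                    ┃                
     ┃          │                    ┃                


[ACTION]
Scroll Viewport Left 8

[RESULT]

             ┏━━━━━━━━━━━━━━━━━━━━━━━━━┏━━━━━━━━━━━━━━
             ┃ Tetris                  ┃ DrawingCanvas
             ┠─────────────────────────┠──────────────
             ┃          │Next:         ┃              
             ┃          │▓▓            ┃              
             ┃          │ ▓▓           ┃              
             ┃          │              ┃              
             ┃          │              ┃        @     
             ┃          │              ┃              
             ┃          │Score:        ┃              
             ┃          │0             ┃              
             ┃          │              ┃              
             ┃          │              ┗━━━━━━━━━━━━━━
             ┃          │                    ┃39      
             ┃          │                    ┃━━━━━━━━
             ┃          │                    ┃        
             ┃          │                    ┃        
             ┃          │                    ┃        


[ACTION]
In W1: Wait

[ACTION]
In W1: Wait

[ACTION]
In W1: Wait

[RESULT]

             ┏━━━━━━━━━━━━━━━━━━━━━━━━━┏━━━━━━━━━━━━━━
             ┃ Tetris                  ┃ DrawingCanvas
             ┠─────────────────────────┠──────────────
             ┃   ▒▒▒    │Next:         ┃              
             ┃          │▓▓            ┃              
             ┃          │ ▓▓           ┃              
             ┃          │              ┃              
             ┃          │              ┃        @     
             ┃          │              ┃              
             ┃          │Score:        ┃              
             ┃          │0             ┃              
             ┃          │              ┃              
             ┃          │              ┗━━━━━━━━━━━━━━
             ┃          │                    ┃39      
             ┃          │                    ┃━━━━━━━━
             ┃          │                    ┃        
             ┃          │                    ┃        
             ┃          │                    ┃        


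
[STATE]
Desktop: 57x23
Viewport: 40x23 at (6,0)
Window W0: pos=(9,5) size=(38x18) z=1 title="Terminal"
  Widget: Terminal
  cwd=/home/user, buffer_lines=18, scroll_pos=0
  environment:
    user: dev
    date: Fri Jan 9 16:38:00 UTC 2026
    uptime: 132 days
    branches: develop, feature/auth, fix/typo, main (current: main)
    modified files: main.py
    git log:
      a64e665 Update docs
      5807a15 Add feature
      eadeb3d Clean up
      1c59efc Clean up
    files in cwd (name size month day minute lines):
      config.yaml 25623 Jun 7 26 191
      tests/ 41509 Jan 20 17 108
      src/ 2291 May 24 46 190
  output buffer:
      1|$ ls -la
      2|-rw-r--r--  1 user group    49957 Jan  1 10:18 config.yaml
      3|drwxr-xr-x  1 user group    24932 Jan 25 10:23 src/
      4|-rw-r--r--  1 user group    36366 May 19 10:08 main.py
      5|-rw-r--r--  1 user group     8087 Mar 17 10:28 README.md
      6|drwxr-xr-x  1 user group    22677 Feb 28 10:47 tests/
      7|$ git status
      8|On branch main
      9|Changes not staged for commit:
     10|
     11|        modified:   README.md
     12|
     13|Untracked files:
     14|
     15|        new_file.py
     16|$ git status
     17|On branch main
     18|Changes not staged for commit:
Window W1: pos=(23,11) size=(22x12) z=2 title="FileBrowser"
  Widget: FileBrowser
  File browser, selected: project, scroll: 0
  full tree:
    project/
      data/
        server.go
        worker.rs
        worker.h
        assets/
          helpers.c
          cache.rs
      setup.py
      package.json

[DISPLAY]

                                        
                                        
                                        
                                        
                                        
   ┏━━━━━━━━━━━━━━━━━━━━━━━━━━━━━━━━━━━━
   ┃ Terminal                           
   ┠────────────────────────────────────
   ┃$ ls -la                            
   ┃-rw-r--r--  1 user group    49957 Ja
   ┃drwxr-xr-x  1 user group    24932 Ja
   ┃-rw-r--r--  1┏━━━━━━━━━━━━━━━━━━━━┓a
   ┃-rw-r--r--  1┃ FileBrowser        ┃a
   ┃drwxr-xr-x  1┠────────────────────┨e
   ┃$ git status ┃> [-] project/      ┃ 
   ┃On branch mai┃    [+] data/       ┃ 
   ┃Changes not s┃    setup.py        ┃ 
   ┃             ┃    package.json    ┃ 
   ┃        modif┃                    ┃ 
   ┃             ┃                    ┃ 
   ┃Untracked fil┃                    ┃ 
   ┃             ┃                    ┃ 
   ┗━━━━━━━━━━━━━┗━━━━━━━━━━━━━━━━━━━━┛━


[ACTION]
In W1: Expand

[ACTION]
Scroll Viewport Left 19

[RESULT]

                                        
                                        
                                        
                                        
                                        
         ┏━━━━━━━━━━━━━━━━━━━━━━━━━━━━━━
         ┃ Terminal                     
         ┠──────────────────────────────
         ┃$ ls -la                      
         ┃-rw-r--r--  1 user group    49
         ┃drwxr-xr-x  1 user group    24
         ┃-rw-r--r--  1┏━━━━━━━━━━━━━━━━
         ┃-rw-r--r--  1┃ FileBrowser    
         ┃drwxr-xr-x  1┠────────────────
         ┃$ git status ┃> [-] project/  
         ┃On branch mai┃    [+] data/   
         ┃Changes not s┃    setup.py    
         ┃             ┃    package.json
         ┃        modif┃                
         ┃             ┃                
         ┃Untracked fil┃                
         ┃             ┃                
         ┗━━━━━━━━━━━━━┗━━━━━━━━━━━━━━━━


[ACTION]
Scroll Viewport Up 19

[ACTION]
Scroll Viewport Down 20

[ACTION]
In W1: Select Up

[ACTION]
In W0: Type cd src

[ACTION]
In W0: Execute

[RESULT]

                                        
                                        
                                        
                                        
                                        
         ┏━━━━━━━━━━━━━━━━━━━━━━━━━━━━━━
         ┃ Terminal                     
         ┠──────────────────────────────
         ┃On branch main                
         ┃Changes not staged for commit:
         ┃                              
         ┃        modif┏━━━━━━━━━━━━━━━━
         ┃             ┃ FileBrowser    
         ┃Untracked fil┠────────────────
         ┃             ┃> [-] project/  
         ┃        new_f┃    [+] data/   
         ┃$ git status ┃    setup.py    
         ┃On branch mai┃    package.json
         ┃Changes not s┃                
         ┃$ cd src     ┃                
         ┃             ┃                
         ┃$ █          ┃                
         ┗━━━━━━━━━━━━━┗━━━━━━━━━━━━━━━━


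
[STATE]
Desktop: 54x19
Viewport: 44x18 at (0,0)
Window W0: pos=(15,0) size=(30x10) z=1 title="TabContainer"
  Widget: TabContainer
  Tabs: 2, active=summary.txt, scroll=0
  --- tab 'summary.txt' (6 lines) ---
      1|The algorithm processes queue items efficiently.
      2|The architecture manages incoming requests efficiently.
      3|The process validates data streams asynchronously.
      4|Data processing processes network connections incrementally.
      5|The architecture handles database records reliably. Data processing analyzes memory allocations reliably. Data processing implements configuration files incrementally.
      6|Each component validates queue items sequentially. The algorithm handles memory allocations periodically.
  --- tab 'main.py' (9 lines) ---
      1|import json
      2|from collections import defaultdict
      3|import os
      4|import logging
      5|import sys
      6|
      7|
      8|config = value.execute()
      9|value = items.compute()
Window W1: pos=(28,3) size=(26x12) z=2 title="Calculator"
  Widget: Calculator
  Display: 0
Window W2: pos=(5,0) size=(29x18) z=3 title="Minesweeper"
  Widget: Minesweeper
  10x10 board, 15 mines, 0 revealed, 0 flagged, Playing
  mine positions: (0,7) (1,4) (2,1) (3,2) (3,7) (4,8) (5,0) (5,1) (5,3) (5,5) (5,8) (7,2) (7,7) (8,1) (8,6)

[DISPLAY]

     ┏━━━━━━━━━━━━━━━━━━━━━━━━━━━┓━━━━━━━━━━
     ┃ Minesweeper               ┃          
     ┠───────────────────────────┨──────────
     ┃■■■■■■■■■■                 ┃━━━━━━━━━━
     ┃■■■■■■■■■■                 ┃ulator    
     ┃■■■■■■■■■■                 ┃──────────
     ┃■■■■■■■■■■                 ┃          
     ┃■■■■■■■■■■                 ┃───┬───┬──
     ┃■■■■■■■■■■                 ┃ 8 │ 9 │ ÷
     ┃■■■■■■■■■■                 ┃───┼───┼──
     ┃■■■■■■■■■■                 ┃ 5 │ 6 │ ×
     ┃■■■■■■■■■■                 ┃───┼───┼──
     ┃■■■■■■■■■■                 ┃ 2 │ 3 │ -
     ┃                           ┃───┴───┴──
     ┃                           ┃━━━━━━━━━━
     ┃                           ┃          
     ┃                           ┃          
     ┗━━━━━━━━━━━━━━━━━━━━━━━━━━━┛          


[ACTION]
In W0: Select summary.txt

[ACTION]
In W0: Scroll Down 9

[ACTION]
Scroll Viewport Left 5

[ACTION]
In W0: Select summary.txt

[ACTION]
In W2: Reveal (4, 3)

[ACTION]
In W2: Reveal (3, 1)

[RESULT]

     ┏━━━━━━━━━━━━━━━━━━━━━━━━━━━┓━━━━━━━━━━
     ┃ Minesweeper               ┃          
     ┠───────────────────────────┨──────────
     ┃■■■■■■■■■■                 ┃━━━━━━━━━━
     ┃■■■■■■■■■■                 ┃ulator    
     ┃■■■■■■■■■■                 ┃──────────
     ┃■2■■■■■■■■                 ┃          
     ┃■■■2■■■■■■                 ┃───┬───┬──
     ┃■■■■■■■■■■                 ┃ 8 │ 9 │ ÷
     ┃■■■■■■■■■■                 ┃───┼───┼──
     ┃■■■■■■■■■■                 ┃ 5 │ 6 │ ×
     ┃■■■■■■■■■■                 ┃───┼───┼──
     ┃■■■■■■■■■■                 ┃ 2 │ 3 │ -
     ┃                           ┃───┴───┴──
     ┃                           ┃━━━━━━━━━━
     ┃                           ┃          
     ┃                           ┃          
     ┗━━━━━━━━━━━━━━━━━━━━━━━━━━━┛          


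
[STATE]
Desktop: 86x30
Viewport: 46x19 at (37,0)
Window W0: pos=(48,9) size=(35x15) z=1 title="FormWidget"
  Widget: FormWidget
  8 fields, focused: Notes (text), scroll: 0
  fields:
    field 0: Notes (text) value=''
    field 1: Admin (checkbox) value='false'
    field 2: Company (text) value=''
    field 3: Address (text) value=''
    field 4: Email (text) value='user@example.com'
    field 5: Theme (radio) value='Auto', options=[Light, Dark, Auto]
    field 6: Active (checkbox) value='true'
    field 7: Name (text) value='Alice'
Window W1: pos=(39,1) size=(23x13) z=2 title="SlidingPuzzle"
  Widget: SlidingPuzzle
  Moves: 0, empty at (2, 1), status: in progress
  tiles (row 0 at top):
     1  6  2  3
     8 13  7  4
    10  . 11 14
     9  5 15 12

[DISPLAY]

                                              
  ┏━━━━━━━━━━━━━━━━━━━━━┓                     
  ┃ SlidingPuzzle       ┃                     
  ┠─────────────────────┨                     
  ┃┌────┬────┬────┬────┐┃                     
  ┃│  1 │  6 │  2 │  3 │┃                     
  ┃├────┼────┼────┼────┤┃                     
  ┃│  8 │ 13 │  7 │  4 │┃                     
  ┃├────┼────┼────┼────┤┃                     
  ┃│ 10 │    │ 11 │ 14 │┃━━━━━━━━━━━━━━━━━━━━┓
  ┃├────┼────┼────┼────┤┃                    ┃
  ┃│  9 │  5 │ 15 │ 12 │┃────────────────────┨
  ┃└────┴────┴────┴────┘┃ [                 ]┃
  ┗━━━━━━━━━━━━━━━━━━━━━┛ [ ]                ┃
           ┃  Company:    [                 ]┃
           ┃  Address:    [                 ]┃
           ┃  Email:      [user@example.com ]┃
           ┃  Theme:      ( ) Light  ( ) Dark┃
           ┃  Active:     [x]                ┃


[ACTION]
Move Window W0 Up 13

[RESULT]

           ┏━━━━━━━━━━━━━━━━━━━━━━━━━━━━━━━━━┓
  ┏━━━━━━━━━━━━━━━━━━━━━┓                    ┃
  ┃ SlidingPuzzle       ┃────────────────────┨
  ┠─────────────────────┨ [                 ]┃
  ┃┌────┬────┬────┬────┐┃ [ ]                ┃
  ┃│  1 │  6 │  2 │  3 │┃ [                 ]┃
  ┃├────┼────┼────┼────┤┃ [                 ]┃
  ┃│  8 │ 13 │  7 │  4 │┃ [user@example.com ]┃
  ┃├────┼────┼────┼────┤┃ ( ) Light  ( ) Dark┃
  ┃│ 10 │    │ 11 │ 14 │┃ [x]                ┃
  ┃├────┼────┼────┼────┤┃ [Alice            ]┃
  ┃│  9 │  5 │ 15 │ 12 │┃                    ┃
  ┃└────┴────┴────┴────┘┃                    ┃
  ┗━━━━━━━━━━━━━━━━━━━━━┛                    ┃
           ┗━━━━━━━━━━━━━━━━━━━━━━━━━━━━━━━━━┛
                                              
                                              
                                              
                                              


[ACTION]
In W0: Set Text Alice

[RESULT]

           ┏━━━━━━━━━━━━━━━━━━━━━━━━━━━━━━━━━┓
  ┏━━━━━━━━━━━━━━━━━━━━━┓                    ┃
  ┃ SlidingPuzzle       ┃────────────────────┨
  ┠─────────────────────┨ [Alice            ]┃
  ┃┌────┬────┬────┬────┐┃ [ ]                ┃
  ┃│  1 │  6 │  2 │  3 │┃ [                 ]┃
  ┃├────┼────┼────┼────┤┃ [                 ]┃
  ┃│  8 │ 13 │  7 │  4 │┃ [user@example.com ]┃
  ┃├────┼────┼────┼────┤┃ ( ) Light  ( ) Dark┃
  ┃│ 10 │    │ 11 │ 14 │┃ [x]                ┃
  ┃├────┼────┼────┼────┤┃ [Alice            ]┃
  ┃│  9 │  5 │ 15 │ 12 │┃                    ┃
  ┃└────┴────┴────┴────┘┃                    ┃
  ┗━━━━━━━━━━━━━━━━━━━━━┛                    ┃
           ┗━━━━━━━━━━━━━━━━━━━━━━━━━━━━━━━━━┛
                                              
                                              
                                              
                                              


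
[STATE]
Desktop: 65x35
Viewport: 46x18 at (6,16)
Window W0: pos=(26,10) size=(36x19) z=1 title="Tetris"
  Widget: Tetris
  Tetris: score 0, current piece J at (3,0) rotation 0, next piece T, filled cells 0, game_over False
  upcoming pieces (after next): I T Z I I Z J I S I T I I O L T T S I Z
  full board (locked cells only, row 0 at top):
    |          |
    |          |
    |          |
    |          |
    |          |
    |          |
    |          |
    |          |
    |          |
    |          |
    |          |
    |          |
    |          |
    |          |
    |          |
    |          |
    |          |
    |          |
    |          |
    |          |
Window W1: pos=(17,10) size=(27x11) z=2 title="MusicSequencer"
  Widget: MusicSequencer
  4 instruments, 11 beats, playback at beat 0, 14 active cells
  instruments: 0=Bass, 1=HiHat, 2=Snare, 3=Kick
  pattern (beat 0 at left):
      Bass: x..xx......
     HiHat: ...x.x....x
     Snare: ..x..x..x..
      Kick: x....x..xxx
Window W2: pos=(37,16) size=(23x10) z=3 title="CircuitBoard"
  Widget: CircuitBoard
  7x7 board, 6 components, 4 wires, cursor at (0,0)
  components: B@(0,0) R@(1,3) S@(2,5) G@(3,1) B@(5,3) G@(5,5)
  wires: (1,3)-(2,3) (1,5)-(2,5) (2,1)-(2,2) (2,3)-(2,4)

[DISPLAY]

           ┃ Snare··█··█··█··  ┏━━━━━━━━━━━━━━
           ┃  Kick█····█··███  ┃ CircuitBoard 
           ┃                   ┠──────────────
           ┃                   ┃   0 1 2 3 4 5
           ┗━━━━━━━━━━━━━━━━━━━┃0  [B]        
                    ┃          ┃              
                    ┃          ┃1             
                    ┃          ┃              
                    ┃          ┃2       · ─ · 
                    ┃          ┗━━━━━━━━━━━━━━
                    ┃          │              
                    ┃          │              
                    ┗━━━━━━━━━━━━━━━━━━━━━━━━━
                                              
                                              
                                              
                                              
                                              


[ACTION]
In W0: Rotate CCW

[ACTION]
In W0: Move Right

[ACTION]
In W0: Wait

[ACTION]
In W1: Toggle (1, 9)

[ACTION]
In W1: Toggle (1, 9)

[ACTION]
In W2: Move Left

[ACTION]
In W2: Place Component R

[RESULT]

           ┃ Snare··█··█··█··  ┏━━━━━━━━━━━━━━
           ┃  Kick█····█··███  ┃ CircuitBoard 
           ┃                   ┠──────────────
           ┃                   ┃   0 1 2 3 4 5
           ┗━━━━━━━━━━━━━━━━━━━┃0  [R]        
                    ┃          ┃              
                    ┃          ┃1             
                    ┃          ┃              
                    ┃          ┃2       · ─ · 
                    ┃          ┗━━━━━━━━━━━━━━
                    ┃          │              
                    ┃          │              
                    ┗━━━━━━━━━━━━━━━━━━━━━━━━━
                                              
                                              
                                              
                                              
                                              


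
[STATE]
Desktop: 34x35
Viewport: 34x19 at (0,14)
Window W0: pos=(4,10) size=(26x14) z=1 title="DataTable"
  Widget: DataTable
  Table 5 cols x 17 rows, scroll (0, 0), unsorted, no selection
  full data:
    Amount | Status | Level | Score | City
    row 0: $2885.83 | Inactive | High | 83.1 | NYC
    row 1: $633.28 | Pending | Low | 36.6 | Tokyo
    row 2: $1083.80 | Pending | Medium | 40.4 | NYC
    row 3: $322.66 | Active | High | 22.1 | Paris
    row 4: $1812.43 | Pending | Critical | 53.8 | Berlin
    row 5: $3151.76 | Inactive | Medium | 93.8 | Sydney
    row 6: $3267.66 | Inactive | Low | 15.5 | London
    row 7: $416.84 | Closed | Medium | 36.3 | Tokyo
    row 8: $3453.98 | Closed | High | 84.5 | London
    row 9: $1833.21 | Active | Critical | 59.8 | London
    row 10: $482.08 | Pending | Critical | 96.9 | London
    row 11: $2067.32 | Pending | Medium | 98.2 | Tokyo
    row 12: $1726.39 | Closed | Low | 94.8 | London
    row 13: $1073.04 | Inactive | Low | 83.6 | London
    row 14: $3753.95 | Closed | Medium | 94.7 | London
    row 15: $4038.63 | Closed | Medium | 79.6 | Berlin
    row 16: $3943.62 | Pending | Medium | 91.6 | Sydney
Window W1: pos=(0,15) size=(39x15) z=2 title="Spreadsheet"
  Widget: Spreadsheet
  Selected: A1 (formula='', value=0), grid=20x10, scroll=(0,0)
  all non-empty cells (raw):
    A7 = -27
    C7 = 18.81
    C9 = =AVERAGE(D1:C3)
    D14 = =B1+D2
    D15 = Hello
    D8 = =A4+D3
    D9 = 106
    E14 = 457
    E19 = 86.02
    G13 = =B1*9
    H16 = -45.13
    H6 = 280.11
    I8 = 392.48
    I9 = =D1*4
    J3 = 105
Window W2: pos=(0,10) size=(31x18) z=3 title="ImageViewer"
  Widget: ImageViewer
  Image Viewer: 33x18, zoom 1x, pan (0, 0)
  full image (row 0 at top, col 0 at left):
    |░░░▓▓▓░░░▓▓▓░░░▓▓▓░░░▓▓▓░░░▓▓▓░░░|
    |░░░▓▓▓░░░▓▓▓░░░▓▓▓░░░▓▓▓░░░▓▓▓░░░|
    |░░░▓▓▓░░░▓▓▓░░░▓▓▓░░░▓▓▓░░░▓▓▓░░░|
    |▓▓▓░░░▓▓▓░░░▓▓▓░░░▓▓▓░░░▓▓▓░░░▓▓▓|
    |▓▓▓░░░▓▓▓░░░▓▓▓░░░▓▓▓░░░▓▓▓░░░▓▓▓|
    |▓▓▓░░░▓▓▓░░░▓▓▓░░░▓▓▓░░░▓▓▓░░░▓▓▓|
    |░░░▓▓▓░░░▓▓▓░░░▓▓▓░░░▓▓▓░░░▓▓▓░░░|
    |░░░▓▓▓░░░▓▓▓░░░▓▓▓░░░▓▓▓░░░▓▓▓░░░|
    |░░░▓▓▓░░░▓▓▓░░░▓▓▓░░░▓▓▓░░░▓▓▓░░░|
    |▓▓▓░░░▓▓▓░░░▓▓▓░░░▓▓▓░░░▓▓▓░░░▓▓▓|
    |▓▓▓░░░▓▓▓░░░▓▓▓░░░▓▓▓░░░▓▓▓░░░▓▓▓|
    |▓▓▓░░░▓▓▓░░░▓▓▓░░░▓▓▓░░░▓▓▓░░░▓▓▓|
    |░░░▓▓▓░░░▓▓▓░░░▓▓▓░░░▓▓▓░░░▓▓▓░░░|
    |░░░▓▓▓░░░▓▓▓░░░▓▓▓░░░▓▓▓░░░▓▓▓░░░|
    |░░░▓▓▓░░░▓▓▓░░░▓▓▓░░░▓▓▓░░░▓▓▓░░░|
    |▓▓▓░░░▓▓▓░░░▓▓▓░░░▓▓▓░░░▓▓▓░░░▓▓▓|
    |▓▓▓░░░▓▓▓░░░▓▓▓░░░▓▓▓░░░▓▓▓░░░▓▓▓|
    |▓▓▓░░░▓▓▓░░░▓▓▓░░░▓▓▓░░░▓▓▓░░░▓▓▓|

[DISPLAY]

┃░░░▓▓▓░░░▓▓▓░░░▓▓▓░░░▓▓▓░░░▓▓┃   
┃░░░▓▓▓░░░▓▓▓░░░▓▓▓░░░▓▓▓░░░▓▓┃━━━
┃▓▓▓░░░▓▓▓░░░▓▓▓░░░▓▓▓░░░▓▓▓░░┃   
┃▓▓▓░░░▓▓▓░░░▓▓▓░░░▓▓▓░░░▓▓▓░░┃───
┃▓▓▓░░░▓▓▓░░░▓▓▓░░░▓▓▓░░░▓▓▓░░┃   
┃░░░▓▓▓░░░▓▓▓░░░▓▓▓░░░▓▓▓░░░▓▓┃ D 
┃░░░▓▓▓░░░▓▓▓░░░▓▓▓░░░▓▓▓░░░▓▓┃---
┃░░░▓▓▓░░░▓▓▓░░░▓▓▓░░░▓▓▓░░░▓▓┃   
┃▓▓▓░░░▓▓▓░░░▓▓▓░░░▓▓▓░░░▓▓▓░░┃   
┃▓▓▓░░░▓▓▓░░░▓▓▓░░░▓▓▓░░░▓▓▓░░┃   
┃▓▓▓░░░▓▓▓░░░▓▓▓░░░▓▓▓░░░▓▓▓░░┃   
┃░░░▓▓▓░░░▓▓▓░░░▓▓▓░░░▓▓▓░░░▓▓┃   
┃░░░▓▓▓░░░▓▓▓░░░▓▓▓░░░▓▓▓░░░▓▓┃   
┗━━━━━━━━━━━━━━━━━━━━━━━━━━━━━┛   
┃  8        0       0       0     
┗━━━━━━━━━━━━━━━━━━━━━━━━━━━━━━━━━
                                  
                                  
                                  


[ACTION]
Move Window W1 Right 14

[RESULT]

┃░░░▓▓▓░░░▓▓▓░░░▓▓▓░░░▓▓▓░░░▓▓┃   
┃░░░▓▓▓░░░▓▓▓░░░▓▓▓░░░▓▓▓░░░▓▓┃━━┓
┃▓▓▓░░░▓▓▓░░░▓▓▓░░░▓▓▓░░░▓▓▓░░┃  ┃
┃▓▓▓░░░▓▓▓░░░▓▓▓░░░▓▓▓░░░▓▓▓░░┃──┨
┃▓▓▓░░░▓▓▓░░░▓▓▓░░░▓▓▓░░░▓▓▓░░┃  ┃
┃░░░▓▓▓░░░▓▓▓░░░▓▓▓░░░▓▓▓░░░▓▓┃  ┃
┃░░░▓▓▓░░░▓▓▓░░░▓▓▓░░░▓▓▓░░░▓▓┃--┃
┃░░░▓▓▓░░░▓▓▓░░░▓▓▓░░░▓▓▓░░░▓▓┃0 ┃
┃▓▓▓░░░▓▓▓░░░▓▓▓░░░▓▓▓░░░▓▓▓░░┃0 ┃
┃▓▓▓░░░▓▓▓░░░▓▓▓░░░▓▓▓░░░▓▓▓░░┃0 ┃
┃▓▓▓░░░▓▓▓░░░▓▓▓░░░▓▓▓░░░▓▓▓░░┃0 ┃
┃░░░▓▓▓░░░▓▓▓░░░▓▓▓░░░▓▓▓░░░▓▓┃0 ┃
┃░░░▓▓▓░░░▓▓▓░░░▓▓▓░░░▓▓▓░░░▓▓┃0 ┃
┗━━━━━━━━━━━━━━━━━━━━━━━━━━━━━┛0 ┃
       0       0       0       0 ┃
━━━━━━━━━━━━━━━━━━━━━━━━━━━━━━━━━┛
                                  
                                  
                                  


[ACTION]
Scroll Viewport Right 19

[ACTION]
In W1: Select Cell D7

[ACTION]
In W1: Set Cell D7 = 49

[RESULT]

┃░░░▓▓▓░░░▓▓▓░░░▓▓▓░░░▓▓▓░░░▓▓┃   
┃░░░▓▓▓░░░▓▓▓░░░▓▓▓░░░▓▓▓░░░▓▓┃━━┓
┃▓▓▓░░░▓▓▓░░░▓▓▓░░░▓▓▓░░░▓▓▓░░┃  ┃
┃▓▓▓░░░▓▓▓░░░▓▓▓░░░▓▓▓░░░▓▓▓░░┃──┨
┃▓▓▓░░░▓▓▓░░░▓▓▓░░░▓▓▓░░░▓▓▓░░┃  ┃
┃░░░▓▓▓░░░▓▓▓░░░▓▓▓░░░▓▓▓░░░▓▓┃  ┃
┃░░░▓▓▓░░░▓▓▓░░░▓▓▓░░░▓▓▓░░░▓▓┃--┃
┃░░░▓▓▓░░░▓▓▓░░░▓▓▓░░░▓▓▓░░░▓▓┃0 ┃
┃▓▓▓░░░▓▓▓░░░▓▓▓░░░▓▓▓░░░▓▓▓░░┃0 ┃
┃▓▓▓░░░▓▓▓░░░▓▓▓░░░▓▓▓░░░▓▓▓░░┃0 ┃
┃▓▓▓░░░▓▓▓░░░▓▓▓░░░▓▓▓░░░▓▓▓░░┃0 ┃
┃░░░▓▓▓░░░▓▓▓░░░▓▓▓░░░▓▓▓░░░▓▓┃0 ┃
┃░░░▓▓▓░░░▓▓▓░░░▓▓▓░░░▓▓▓░░░▓▓┃0 ┃
┗━━━━━━━━━━━━━━━━━━━━━━━━━━━━━┛] ┃
       0       0       0       0 ┃
━━━━━━━━━━━━━━━━━━━━━━━━━━━━━━━━━┛
                                  
                                  
                                  


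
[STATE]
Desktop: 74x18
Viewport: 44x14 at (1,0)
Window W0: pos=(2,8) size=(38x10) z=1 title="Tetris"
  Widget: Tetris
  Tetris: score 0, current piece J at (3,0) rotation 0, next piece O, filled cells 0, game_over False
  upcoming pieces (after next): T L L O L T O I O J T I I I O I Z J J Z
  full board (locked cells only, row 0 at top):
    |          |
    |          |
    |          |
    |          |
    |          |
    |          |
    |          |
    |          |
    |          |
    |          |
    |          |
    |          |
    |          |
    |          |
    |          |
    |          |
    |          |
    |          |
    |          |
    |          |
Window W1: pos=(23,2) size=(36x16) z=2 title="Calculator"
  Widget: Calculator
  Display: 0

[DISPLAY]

                                            
                                            
                      ┏━━━━━━━━━━━━━━━━━━━━━
                      ┃ Calculator          
                      ┠─────────────────────
                      ┃                     
                      ┃┌───┬───┬───┬───┐    
                      ┃│ 7 │ 8 │ 9 │ ÷ │    
 ┏━━━━━━━━━━━━━━━━━━━━┃├───┼───┼───┼───┤    
 ┃ Tetris             ┃│ 4 │ 5 │ 6 │ × │    
 ┠────────────────────┃├───┼───┼───┼───┤    
 ┃          │Next:    ┃│ 1 │ 2 │ 3 │ - │    
 ┃          │▓▓       ┃├───┼───┼───┼───┤    
 ┃          │▓▓       ┃│ 0 │ . │ = │ + │    


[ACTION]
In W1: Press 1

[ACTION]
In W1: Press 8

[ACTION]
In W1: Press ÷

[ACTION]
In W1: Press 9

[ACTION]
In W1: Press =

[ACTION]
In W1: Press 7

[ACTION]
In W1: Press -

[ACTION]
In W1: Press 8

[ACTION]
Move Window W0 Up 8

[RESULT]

 ┏━━━━━━━━━━━━━━━━━━━━━━━━━━━━━━━━━━━━┓     
 ┃ Tetris                             ┃     
 ┠────────────────────┏━━━━━━━━━━━━━━━━━━━━━
 ┃          │Next:    ┃ Calculator          
 ┃          │▓▓       ┠─────────────────────
 ┃          │▓▓       ┃                     
 ┃          │         ┃┌───┬───┬───┬───┐    
 ┃          │         ┃│ 7 │ 8 │ 9 │ ÷ │    
 ┃          │         ┃├───┼───┼───┼───┤    
 ┗━━━━━━━━━━━━━━━━━━━━┃│ 4 │ 5 │ 6 │ × │    
                      ┃├───┼───┼───┼───┤    
                      ┃│ 1 │ 2 │ 3 │ - │    
                      ┃├───┼───┼───┼───┤    
                      ┃│ 0 │ . │ = │ + │    


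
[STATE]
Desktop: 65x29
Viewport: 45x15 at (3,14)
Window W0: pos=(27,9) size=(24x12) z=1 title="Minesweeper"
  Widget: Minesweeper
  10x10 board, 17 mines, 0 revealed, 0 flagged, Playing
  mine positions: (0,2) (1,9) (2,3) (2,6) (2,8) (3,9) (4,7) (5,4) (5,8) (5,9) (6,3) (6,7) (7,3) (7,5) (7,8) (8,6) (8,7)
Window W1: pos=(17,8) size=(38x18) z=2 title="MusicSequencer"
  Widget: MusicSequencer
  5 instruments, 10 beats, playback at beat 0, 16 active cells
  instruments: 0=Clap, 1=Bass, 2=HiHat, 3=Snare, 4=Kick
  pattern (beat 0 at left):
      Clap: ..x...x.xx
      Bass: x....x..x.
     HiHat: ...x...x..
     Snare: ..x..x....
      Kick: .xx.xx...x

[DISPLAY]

              ┃ HiHat···█···█··              
              ┃ Snare··█··█····              
              ┃  Kick·██·██···█              
              ┃                              
              ┃                              
              ┃                              
              ┃                              
              ┃                              
              ┃                              
              ┃                              
              ┃                              
              ┗━━━━━━━━━━━━━━━━━━━━━━━━━━━━━━
                                             
                                             
                                             


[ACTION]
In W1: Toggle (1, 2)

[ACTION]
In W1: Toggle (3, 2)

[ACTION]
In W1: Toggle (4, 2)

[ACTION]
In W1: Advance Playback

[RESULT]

              ┃ HiHat···█···█··              
              ┃ Snare·····█····              
              ┃  Kick·█··██···█              
              ┃                              
              ┃                              
              ┃                              
              ┃                              
              ┃                              
              ┃                              
              ┃                              
              ┃                              
              ┗━━━━━━━━━━━━━━━━━━━━━━━━━━━━━━
                                             
                                             
                                             
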